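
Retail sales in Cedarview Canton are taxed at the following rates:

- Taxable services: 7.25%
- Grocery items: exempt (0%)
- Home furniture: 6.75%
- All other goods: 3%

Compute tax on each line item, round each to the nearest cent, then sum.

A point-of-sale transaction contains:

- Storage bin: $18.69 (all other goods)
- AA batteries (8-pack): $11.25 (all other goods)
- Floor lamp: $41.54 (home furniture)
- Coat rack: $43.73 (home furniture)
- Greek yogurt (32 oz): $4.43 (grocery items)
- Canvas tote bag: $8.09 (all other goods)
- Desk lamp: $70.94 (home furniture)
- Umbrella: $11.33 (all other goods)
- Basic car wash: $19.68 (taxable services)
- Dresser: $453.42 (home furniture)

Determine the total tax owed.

Storage bin $18.69: all other goods → 3% → $0.56
AA batteries (8-pack) $11.25: all other goods → 3% → $0.34
Floor lamp $41.54: home furniture → 6.75% → $2.80
Coat rack $43.73: home furniture → 6.75% → $2.95
Greek yogurt (32 oz) $4.43: grocery items → 0% → $0.00
Canvas tote bag $8.09: all other goods → 3% → $0.24
Desk lamp $70.94: home furniture → 6.75% → $4.79
Umbrella $11.33: all other goods → 3% → $0.34
Basic car wash $19.68: taxable services → 7.25% → $1.43
Dresser $453.42: home furniture → 6.75% → $30.61
Total tax = $0.56 + $0.34 + $2.80 + $2.95 + $0.24 + $4.79 + $0.34 + $1.43 + $30.61 = $44.06

$44.06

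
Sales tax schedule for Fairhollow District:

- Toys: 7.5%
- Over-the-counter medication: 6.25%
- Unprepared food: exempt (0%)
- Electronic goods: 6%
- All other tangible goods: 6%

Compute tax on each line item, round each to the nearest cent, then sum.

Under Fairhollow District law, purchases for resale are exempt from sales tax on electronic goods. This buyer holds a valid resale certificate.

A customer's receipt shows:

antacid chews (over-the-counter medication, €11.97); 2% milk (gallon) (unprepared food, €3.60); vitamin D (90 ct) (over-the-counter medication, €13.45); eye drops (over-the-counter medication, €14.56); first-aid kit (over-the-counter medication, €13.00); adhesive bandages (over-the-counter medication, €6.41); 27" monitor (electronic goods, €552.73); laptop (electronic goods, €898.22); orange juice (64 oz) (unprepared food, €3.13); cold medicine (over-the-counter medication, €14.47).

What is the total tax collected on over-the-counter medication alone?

€4.61

Antacid chews €11.97: over-the-counter medication → 6.25% → €0.75
Vitamin D (90 ct) €13.45: over-the-counter medication → 6.25% → €0.84
Eye drops €14.56: over-the-counter medication → 6.25% → €0.91
First-aid kit €13.00: over-the-counter medication → 6.25% → €0.81
Adhesive bandages €6.41: over-the-counter medication → 6.25% → €0.40
Cold medicine €14.47: over-the-counter medication → 6.25% → €0.90
Tax on over-the-counter medication = €0.75 + €0.84 + €0.91 + €0.81 + €0.40 + €0.90 = €4.61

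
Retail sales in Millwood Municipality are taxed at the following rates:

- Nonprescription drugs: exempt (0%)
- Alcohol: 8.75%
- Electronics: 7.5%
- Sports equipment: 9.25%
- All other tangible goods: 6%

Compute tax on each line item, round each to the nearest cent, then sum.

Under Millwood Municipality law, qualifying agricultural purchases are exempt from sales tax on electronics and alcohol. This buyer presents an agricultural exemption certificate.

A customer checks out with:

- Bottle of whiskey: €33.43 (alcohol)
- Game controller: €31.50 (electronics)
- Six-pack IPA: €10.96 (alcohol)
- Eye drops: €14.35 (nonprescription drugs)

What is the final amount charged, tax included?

Bottle of whiskey €33.43: alcohol, buyer-exempt → 0% → €0.00
Game controller €31.50: electronics, buyer-exempt → 0% → €0.00
Six-pack IPA €10.96: alcohol, buyer-exempt → 0% → €0.00
Eye drops €14.35: nonprescription drugs → 0% → €0.00
Subtotal = €90.24; tax = €0.00; total due = €90.24

€90.24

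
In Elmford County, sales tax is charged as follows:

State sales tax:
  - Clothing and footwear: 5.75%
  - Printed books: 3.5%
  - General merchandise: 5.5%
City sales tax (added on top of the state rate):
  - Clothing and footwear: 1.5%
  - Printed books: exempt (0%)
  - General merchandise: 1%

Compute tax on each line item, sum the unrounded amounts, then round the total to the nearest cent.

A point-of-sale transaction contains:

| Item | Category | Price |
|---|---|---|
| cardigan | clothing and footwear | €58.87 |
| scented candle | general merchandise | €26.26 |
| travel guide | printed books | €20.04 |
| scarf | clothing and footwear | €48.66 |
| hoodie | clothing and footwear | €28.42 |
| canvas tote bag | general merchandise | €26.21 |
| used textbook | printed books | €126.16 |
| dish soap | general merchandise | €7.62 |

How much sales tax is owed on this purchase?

€18.88

Cardigan €58.87: clothing and footwear → 5.75% + 1.5% city = 7.25% → €4.268075
Scented candle €26.26: general merchandise → 5.5% + 1% city = 6.5% → €1.7069
Travel guide €20.04: printed books → 3.5% + 0% city = 3.5% → €0.7014
Scarf €48.66: clothing and footwear → 5.75% + 1.5% city = 7.25% → €3.52785
Hoodie €28.42: clothing and footwear → 5.75% + 1.5% city = 7.25% → €2.06045
Canvas tote bag €26.21: general merchandise → 5.5% + 1% city = 6.5% → €1.70365
Used textbook €126.16: printed books → 3.5% + 0% city = 3.5% → €4.4156
Dish soap €7.62: general merchandise → 5.5% + 1% city = 6.5% → €0.4953
Unrounded tax sum = €18.879225 → €18.88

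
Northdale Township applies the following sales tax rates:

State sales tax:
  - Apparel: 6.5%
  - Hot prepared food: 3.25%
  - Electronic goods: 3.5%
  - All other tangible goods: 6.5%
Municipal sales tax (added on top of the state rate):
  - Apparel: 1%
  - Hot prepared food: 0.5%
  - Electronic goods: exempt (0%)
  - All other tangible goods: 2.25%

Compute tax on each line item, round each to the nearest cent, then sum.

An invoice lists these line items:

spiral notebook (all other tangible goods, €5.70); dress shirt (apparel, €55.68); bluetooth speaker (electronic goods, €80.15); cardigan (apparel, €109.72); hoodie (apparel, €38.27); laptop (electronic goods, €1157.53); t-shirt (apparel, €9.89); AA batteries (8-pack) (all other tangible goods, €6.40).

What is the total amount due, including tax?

€1523.74

Spiral notebook €5.70: all other tangible goods → 6.5% + 2.25% municipal = 8.75% → €0.50
Dress shirt €55.68: apparel → 6.5% + 1% municipal = 7.5% → €4.18
Bluetooth speaker €80.15: electronic goods → 3.5% + 0% municipal = 3.5% → €2.81
Cardigan €109.72: apparel → 6.5% + 1% municipal = 7.5% → €8.23
Hoodie €38.27: apparel → 6.5% + 1% municipal = 7.5% → €2.87
Laptop €1157.53: electronic goods → 3.5% + 0% municipal = 3.5% → €40.51
T-shirt €9.89: apparel → 6.5% + 1% municipal = 7.5% → €0.74
AA batteries (8-pack) €6.40: all other tangible goods → 6.5% + 2.25% municipal = 8.75% → €0.56
Subtotal = €1463.34; tax = €60.40; total due = €1523.74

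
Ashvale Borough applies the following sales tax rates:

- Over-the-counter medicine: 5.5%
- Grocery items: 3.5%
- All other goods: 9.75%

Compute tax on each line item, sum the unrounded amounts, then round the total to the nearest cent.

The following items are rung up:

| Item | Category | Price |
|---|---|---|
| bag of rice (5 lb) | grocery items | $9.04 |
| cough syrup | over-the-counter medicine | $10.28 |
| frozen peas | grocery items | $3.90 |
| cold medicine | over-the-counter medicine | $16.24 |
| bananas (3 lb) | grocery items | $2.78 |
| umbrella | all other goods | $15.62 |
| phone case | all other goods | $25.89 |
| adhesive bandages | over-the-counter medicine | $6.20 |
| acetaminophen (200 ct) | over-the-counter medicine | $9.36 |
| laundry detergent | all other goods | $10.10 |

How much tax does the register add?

Bag of rice (5 lb) $9.04: grocery items → 3.5% → $0.3164
Cough syrup $10.28: over-the-counter medicine → 5.5% → $0.5654
Frozen peas $3.90: grocery items → 3.5% → $0.1365
Cold medicine $16.24: over-the-counter medicine → 5.5% → $0.8932
Bananas (3 lb) $2.78: grocery items → 3.5% → $0.0973
Umbrella $15.62: all other goods → 9.75% → $1.52295
Phone case $25.89: all other goods → 9.75% → $2.524275
Adhesive bandages $6.20: over-the-counter medicine → 5.5% → $0.341
Acetaminophen (200 ct) $9.36: over-the-counter medicine → 5.5% → $0.5148
Laundry detergent $10.10: all other goods → 9.75% → $0.98475
Unrounded tax sum = $7.896575 → $7.90

$7.90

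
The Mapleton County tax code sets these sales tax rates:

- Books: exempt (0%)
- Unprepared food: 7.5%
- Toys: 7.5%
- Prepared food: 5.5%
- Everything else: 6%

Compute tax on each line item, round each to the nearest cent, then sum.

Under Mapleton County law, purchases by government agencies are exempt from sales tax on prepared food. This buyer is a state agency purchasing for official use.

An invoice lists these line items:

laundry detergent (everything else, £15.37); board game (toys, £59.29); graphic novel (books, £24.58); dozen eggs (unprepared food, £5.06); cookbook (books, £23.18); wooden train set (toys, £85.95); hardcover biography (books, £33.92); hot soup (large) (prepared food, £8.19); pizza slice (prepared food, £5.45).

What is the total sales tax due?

£12.20

Laundry detergent £15.37: everything else → 6% → £0.92
Board game £59.29: toys → 7.5% → £4.45
Graphic novel £24.58: books → 0% → £0.00
Dozen eggs £5.06: unprepared food → 7.5% → £0.38
Cookbook £23.18: books → 0% → £0.00
Wooden train set £85.95: toys → 7.5% → £6.45
Hardcover biography £33.92: books → 0% → £0.00
Hot soup (large) £8.19: prepared food, buyer-exempt → 0% → £0.00
Pizza slice £5.45: prepared food, buyer-exempt → 0% → £0.00
Total tax = £0.92 + £4.45 + £0.38 + £6.45 = £12.20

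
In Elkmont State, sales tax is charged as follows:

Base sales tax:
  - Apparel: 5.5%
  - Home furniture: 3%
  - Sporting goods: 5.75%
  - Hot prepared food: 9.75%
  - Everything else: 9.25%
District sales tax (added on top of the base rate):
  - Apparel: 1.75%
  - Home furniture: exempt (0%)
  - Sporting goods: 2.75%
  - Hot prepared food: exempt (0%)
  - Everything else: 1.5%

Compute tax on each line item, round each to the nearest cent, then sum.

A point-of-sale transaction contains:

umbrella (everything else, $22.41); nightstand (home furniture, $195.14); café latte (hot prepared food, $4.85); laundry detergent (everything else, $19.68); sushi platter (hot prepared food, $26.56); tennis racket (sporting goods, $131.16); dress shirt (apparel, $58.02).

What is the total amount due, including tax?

$486.62

Umbrella $22.41: everything else → 9.25% + 1.5% district = 10.75% → $2.41
Nightstand $195.14: home furniture → 3% + 0% district = 3% → $5.85
Café latte $4.85: hot prepared food → 9.75% + 0% district = 9.75% → $0.47
Laundry detergent $19.68: everything else → 9.25% + 1.5% district = 10.75% → $2.12
Sushi platter $26.56: hot prepared food → 9.75% + 0% district = 9.75% → $2.59
Tennis racket $131.16: sporting goods → 5.75% + 2.75% district = 8.5% → $11.15
Dress shirt $58.02: apparel → 5.5% + 1.75% district = 7.25% → $4.21
Subtotal = $457.82; tax = $28.80; total due = $486.62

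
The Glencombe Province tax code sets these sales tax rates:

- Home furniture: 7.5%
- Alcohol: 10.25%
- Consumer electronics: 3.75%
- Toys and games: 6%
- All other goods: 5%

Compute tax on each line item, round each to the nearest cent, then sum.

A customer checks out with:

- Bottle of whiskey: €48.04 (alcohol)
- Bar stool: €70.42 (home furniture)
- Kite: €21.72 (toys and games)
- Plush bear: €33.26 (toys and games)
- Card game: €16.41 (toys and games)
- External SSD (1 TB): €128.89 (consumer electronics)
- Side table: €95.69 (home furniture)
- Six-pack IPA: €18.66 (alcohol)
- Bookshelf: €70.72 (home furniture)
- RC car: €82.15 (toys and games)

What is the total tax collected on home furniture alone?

Bar stool €70.42: home furniture → 7.5% → €5.28
Side table €95.69: home furniture → 7.5% → €7.18
Bookshelf €70.72: home furniture → 7.5% → €5.30
Tax on home furniture = €5.28 + €7.18 + €5.30 = €17.76

€17.76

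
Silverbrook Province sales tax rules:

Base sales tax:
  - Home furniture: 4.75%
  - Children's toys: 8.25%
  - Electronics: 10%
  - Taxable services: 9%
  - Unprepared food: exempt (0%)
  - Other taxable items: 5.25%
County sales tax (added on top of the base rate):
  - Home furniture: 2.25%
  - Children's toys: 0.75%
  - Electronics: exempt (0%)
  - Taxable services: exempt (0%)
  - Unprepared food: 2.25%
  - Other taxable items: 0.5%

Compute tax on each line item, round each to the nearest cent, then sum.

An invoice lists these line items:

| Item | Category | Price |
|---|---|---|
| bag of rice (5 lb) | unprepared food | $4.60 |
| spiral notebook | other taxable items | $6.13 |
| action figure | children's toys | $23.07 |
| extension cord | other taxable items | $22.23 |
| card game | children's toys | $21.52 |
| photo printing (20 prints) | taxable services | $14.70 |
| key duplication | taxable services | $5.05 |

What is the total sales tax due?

Bag of rice (5 lb) $4.60: unprepared food → 0% + 2.25% county = 2.25% → $0.10
Spiral notebook $6.13: other taxable items → 5.25% + 0.5% county = 5.75% → $0.35
Action figure $23.07: children's toys → 8.25% + 0.75% county = 9% → $2.08
Extension cord $22.23: other taxable items → 5.25% + 0.5% county = 5.75% → $1.28
Card game $21.52: children's toys → 8.25% + 0.75% county = 9% → $1.94
Photo printing (20 prints) $14.70: taxable services → 9% + 0% county = 9% → $1.32
Key duplication $5.05: taxable services → 9% + 0% county = 9% → $0.45
Total tax = $0.10 + $0.35 + $2.08 + $1.28 + $1.94 + $1.32 + $0.45 = $7.52

$7.52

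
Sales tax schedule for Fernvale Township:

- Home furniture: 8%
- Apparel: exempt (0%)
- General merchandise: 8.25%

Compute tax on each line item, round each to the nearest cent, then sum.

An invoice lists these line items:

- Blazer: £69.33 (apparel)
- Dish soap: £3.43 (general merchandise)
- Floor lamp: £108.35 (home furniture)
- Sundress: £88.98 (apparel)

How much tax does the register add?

Blazer £69.33: apparel → 0% → £0.00
Dish soap £3.43: general merchandise → 8.25% → £0.28
Floor lamp £108.35: home furniture → 8% → £8.67
Sundress £88.98: apparel → 0% → £0.00
Total tax = £0.28 + £8.67 = £8.95

£8.95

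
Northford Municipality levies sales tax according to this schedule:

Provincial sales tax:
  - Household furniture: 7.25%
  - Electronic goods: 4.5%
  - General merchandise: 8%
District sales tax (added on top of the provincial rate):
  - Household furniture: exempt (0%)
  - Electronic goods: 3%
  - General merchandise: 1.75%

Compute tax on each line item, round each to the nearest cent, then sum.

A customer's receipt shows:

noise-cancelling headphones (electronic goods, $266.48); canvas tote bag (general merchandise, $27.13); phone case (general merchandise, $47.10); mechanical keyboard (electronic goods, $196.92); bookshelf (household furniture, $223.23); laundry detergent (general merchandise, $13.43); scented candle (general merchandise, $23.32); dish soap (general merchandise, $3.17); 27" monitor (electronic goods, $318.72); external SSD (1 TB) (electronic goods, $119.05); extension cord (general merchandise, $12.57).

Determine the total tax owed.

Noise-cancelling headphones $266.48: electronic goods → 4.5% + 3% district = 7.5% → $19.99
Canvas tote bag $27.13: general merchandise → 8% + 1.75% district = 9.75% → $2.65
Phone case $47.10: general merchandise → 8% + 1.75% district = 9.75% → $4.59
Mechanical keyboard $196.92: electronic goods → 4.5% + 3% district = 7.5% → $14.77
Bookshelf $223.23: household furniture → 7.25% + 0% district = 7.25% → $16.18
Laundry detergent $13.43: general merchandise → 8% + 1.75% district = 9.75% → $1.31
Scented candle $23.32: general merchandise → 8% + 1.75% district = 9.75% → $2.27
Dish soap $3.17: general merchandise → 8% + 1.75% district = 9.75% → $0.31
27" monitor $318.72: electronic goods → 4.5% + 3% district = 7.5% → $23.90
External SSD (1 TB) $119.05: electronic goods → 4.5% + 3% district = 7.5% → $8.93
Extension cord $12.57: general merchandise → 8% + 1.75% district = 9.75% → $1.23
Total tax = $19.99 + $2.65 + $4.59 + $14.77 + $16.18 + $1.31 + $2.27 + $0.31 + $23.90 + $8.93 + $1.23 = $96.13

$96.13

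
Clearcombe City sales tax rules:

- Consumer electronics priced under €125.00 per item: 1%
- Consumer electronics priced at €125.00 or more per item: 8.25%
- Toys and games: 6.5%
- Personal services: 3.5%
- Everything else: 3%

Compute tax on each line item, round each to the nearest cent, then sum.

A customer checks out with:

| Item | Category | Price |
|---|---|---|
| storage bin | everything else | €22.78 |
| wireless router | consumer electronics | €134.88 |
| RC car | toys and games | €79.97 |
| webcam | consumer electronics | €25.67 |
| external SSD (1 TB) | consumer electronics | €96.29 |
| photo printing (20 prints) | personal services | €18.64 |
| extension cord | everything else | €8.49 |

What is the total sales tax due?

Storage bin €22.78: everything else → 3% → €0.68
Wireless router €134.88: consumer electronics, €125.00 or more → 8.25% → €11.13
RC car €79.97: toys and games → 6.5% → €5.20
Webcam €25.67: consumer electronics, under €125.00 → 1% → €0.26
External SSD (1 TB) €96.29: consumer electronics, under €125.00 → 1% → €0.96
Photo printing (20 prints) €18.64: personal services → 3.5% → €0.65
Extension cord €8.49: everything else → 3% → €0.25
Total tax = €0.68 + €11.13 + €5.20 + €0.26 + €0.96 + €0.65 + €0.25 = €19.13

€19.13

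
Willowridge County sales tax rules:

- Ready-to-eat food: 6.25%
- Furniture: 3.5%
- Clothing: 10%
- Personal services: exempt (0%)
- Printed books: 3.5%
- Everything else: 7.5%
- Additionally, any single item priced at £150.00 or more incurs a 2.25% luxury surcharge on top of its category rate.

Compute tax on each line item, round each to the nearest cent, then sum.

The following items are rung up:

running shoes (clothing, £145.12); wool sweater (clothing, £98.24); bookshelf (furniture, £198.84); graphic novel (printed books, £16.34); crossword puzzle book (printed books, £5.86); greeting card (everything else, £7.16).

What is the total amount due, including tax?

Running shoes £145.12: clothing → 10% → £14.51
Wool sweater £98.24: clothing → 10% → £9.82
Bookshelf £198.84: furniture → 3.5% + 2.25% surcharge = 5.75% → £11.43
Graphic novel £16.34: printed books → 3.5% → £0.57
Crossword puzzle book £5.86: printed books → 3.5% → £0.21
Greeting card £7.16: everything else → 7.5% → £0.54
Subtotal = £471.56; tax = £37.08; total due = £508.64

£508.64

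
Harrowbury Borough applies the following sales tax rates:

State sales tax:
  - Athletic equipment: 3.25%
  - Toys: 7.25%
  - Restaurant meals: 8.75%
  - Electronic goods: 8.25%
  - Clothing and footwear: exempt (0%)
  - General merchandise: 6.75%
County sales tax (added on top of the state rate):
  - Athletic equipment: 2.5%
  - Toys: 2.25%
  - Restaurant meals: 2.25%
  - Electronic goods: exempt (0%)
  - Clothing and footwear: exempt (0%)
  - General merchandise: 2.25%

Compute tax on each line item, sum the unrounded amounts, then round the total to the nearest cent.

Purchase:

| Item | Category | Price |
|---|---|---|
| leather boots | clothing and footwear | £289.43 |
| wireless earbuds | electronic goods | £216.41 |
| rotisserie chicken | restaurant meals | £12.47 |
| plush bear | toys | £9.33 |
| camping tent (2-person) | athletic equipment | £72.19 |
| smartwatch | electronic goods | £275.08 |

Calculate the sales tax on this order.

Leather boots £289.43: clothing and footwear → 0% + 0% county = 0% → £0.00
Wireless earbuds £216.41: electronic goods → 8.25% + 0% county = 8.25% → £17.853825
Rotisserie chicken £12.47: restaurant meals → 8.75% + 2.25% county = 11% → £1.3717
Plush bear £9.33: toys → 7.25% + 2.25% county = 9.5% → £0.88635
Camping tent (2-person) £72.19: athletic equipment → 3.25% + 2.5% county = 5.75% → £4.150925
Smartwatch £275.08: electronic goods → 8.25% + 0% county = 8.25% → £22.6941
Unrounded tax sum = £46.9569 → £46.96

£46.96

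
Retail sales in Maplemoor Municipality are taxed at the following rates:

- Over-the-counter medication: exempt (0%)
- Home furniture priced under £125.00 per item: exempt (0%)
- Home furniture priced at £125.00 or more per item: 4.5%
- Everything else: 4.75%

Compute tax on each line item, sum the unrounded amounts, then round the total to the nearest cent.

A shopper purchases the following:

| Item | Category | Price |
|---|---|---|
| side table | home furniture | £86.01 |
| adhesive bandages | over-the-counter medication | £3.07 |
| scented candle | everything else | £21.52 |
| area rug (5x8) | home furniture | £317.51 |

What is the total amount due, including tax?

Side table £86.01: home furniture, under £125.00 → 0% → £0.00
Adhesive bandages £3.07: over-the-counter medication → 0% → £0.00
Scented candle £21.52: everything else → 4.75% → £1.0222
Area rug (5x8) £317.51: home furniture, £125.00 or more → 4.5% → £14.28795
Subtotal = £428.11; unrounded tax = £15.31015 → £15.31; total due = £443.42

£443.42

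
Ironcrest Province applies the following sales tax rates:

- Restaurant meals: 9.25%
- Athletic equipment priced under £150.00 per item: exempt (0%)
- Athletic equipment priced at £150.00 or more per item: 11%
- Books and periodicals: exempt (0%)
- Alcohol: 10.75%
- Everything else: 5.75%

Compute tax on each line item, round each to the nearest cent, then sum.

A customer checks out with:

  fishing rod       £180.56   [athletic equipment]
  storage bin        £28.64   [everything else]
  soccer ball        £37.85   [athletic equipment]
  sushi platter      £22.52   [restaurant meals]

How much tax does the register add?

£23.59

Fishing rod £180.56: athletic equipment, £150.00 or more → 11% → £19.86
Storage bin £28.64: everything else → 5.75% → £1.65
Soccer ball £37.85: athletic equipment, under £150.00 → 0% → £0.00
Sushi platter £22.52: restaurant meals → 9.25% → £2.08
Total tax = £19.86 + £1.65 + £2.08 = £23.59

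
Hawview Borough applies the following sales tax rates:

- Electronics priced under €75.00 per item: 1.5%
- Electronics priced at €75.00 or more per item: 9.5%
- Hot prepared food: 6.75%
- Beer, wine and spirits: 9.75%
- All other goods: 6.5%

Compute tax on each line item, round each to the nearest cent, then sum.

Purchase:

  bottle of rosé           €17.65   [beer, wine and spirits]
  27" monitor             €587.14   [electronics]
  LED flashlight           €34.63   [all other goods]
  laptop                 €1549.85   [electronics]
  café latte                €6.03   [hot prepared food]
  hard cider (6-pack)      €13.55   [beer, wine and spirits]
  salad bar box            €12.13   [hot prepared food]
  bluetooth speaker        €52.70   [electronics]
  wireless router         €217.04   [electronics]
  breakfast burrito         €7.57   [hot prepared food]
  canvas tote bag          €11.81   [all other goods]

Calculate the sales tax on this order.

Bottle of rosé €17.65: beer, wine and spirits → 9.75% → €1.72
27" monitor €587.14: electronics, €75.00 or more → 9.5% → €55.78
LED flashlight €34.63: all other goods → 6.5% → €2.25
Laptop €1549.85: electronics, €75.00 or more → 9.5% → €147.24
Café latte €6.03: hot prepared food → 6.75% → €0.41
Hard cider (6-pack) €13.55: beer, wine and spirits → 9.75% → €1.32
Salad bar box €12.13: hot prepared food → 6.75% → €0.82
Bluetooth speaker €52.70: electronics, under €75.00 → 1.5% → €0.79
Wireless router €217.04: electronics, €75.00 or more → 9.5% → €20.62
Breakfast burrito €7.57: hot prepared food → 6.75% → €0.51
Canvas tote bag €11.81: all other goods → 6.5% → €0.77
Total tax = €1.72 + €55.78 + €2.25 + €147.24 + €0.41 + €1.32 + €0.82 + €0.79 + €20.62 + €0.51 + €0.77 = €232.23

€232.23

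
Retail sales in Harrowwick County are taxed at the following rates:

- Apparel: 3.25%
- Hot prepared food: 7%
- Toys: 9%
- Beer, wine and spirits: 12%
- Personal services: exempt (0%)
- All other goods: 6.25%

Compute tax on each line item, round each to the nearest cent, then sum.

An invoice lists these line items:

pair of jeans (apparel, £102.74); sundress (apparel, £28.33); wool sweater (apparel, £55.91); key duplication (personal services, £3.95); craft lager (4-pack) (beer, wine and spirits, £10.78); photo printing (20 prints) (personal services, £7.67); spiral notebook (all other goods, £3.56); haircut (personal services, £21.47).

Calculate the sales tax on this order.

Pair of jeans £102.74: apparel → 3.25% → £3.34
Sundress £28.33: apparel → 3.25% → £0.92
Wool sweater £55.91: apparel → 3.25% → £1.82
Key duplication £3.95: personal services → 0% → £0.00
Craft lager (4-pack) £10.78: beer, wine and spirits → 12% → £1.29
Photo printing (20 prints) £7.67: personal services → 0% → £0.00
Spiral notebook £3.56: all other goods → 6.25% → £0.22
Haircut £21.47: personal services → 0% → £0.00
Total tax = £3.34 + £0.92 + £1.82 + £1.29 + £0.22 = £7.59

£7.59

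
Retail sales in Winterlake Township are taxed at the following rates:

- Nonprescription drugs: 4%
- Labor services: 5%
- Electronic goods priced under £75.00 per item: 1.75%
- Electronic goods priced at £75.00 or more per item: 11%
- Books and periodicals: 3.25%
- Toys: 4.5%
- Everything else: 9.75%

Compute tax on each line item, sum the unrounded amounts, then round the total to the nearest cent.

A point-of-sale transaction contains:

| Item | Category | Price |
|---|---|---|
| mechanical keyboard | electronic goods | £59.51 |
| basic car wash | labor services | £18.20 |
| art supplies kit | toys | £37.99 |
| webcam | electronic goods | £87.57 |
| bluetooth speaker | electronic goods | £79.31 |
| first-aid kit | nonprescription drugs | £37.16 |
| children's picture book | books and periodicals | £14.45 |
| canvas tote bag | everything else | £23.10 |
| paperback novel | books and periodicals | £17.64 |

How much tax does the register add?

Mechanical keyboard £59.51: electronic goods, under £75.00 → 1.75% → £1.041425
Basic car wash £18.20: labor services → 5% → £0.91
Art supplies kit £37.99: toys → 4.5% → £1.70955
Webcam £87.57: electronic goods, £75.00 or more → 11% → £9.6327
Bluetooth speaker £79.31: electronic goods, £75.00 or more → 11% → £8.7241
First-aid kit £37.16: nonprescription drugs → 4% → £1.4864
Children's picture book £14.45: books and periodicals → 3.25% → £0.469625
Canvas tote bag £23.10: everything else → 9.75% → £2.25225
Paperback novel £17.64: books and periodicals → 3.25% → £0.5733
Unrounded tax sum = £26.79935 → £26.80

£26.80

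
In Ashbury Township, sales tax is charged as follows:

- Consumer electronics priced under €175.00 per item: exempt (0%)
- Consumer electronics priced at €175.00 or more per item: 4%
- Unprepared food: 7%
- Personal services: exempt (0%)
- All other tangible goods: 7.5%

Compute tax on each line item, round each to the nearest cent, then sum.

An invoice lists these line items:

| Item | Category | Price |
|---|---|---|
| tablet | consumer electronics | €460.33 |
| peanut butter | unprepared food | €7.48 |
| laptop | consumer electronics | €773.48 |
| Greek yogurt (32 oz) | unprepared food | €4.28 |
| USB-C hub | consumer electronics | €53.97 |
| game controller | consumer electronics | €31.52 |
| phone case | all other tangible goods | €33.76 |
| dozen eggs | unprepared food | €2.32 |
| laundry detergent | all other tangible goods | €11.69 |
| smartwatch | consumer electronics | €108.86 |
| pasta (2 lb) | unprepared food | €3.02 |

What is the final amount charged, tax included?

Tablet €460.33: consumer electronics, €175.00 or more → 4% → €18.41
Peanut butter €7.48: unprepared food → 7% → €0.52
Laptop €773.48: consumer electronics, €175.00 or more → 4% → €30.94
Greek yogurt (32 oz) €4.28: unprepared food → 7% → €0.30
USB-C hub €53.97: consumer electronics, under €175.00 → 0% → €0.00
Game controller €31.52: consumer electronics, under €175.00 → 0% → €0.00
Phone case €33.76: all other tangible goods → 7.5% → €2.53
Dozen eggs €2.32: unprepared food → 7% → €0.16
Laundry detergent €11.69: all other tangible goods → 7.5% → €0.88
Smartwatch €108.86: consumer electronics, under €175.00 → 0% → €0.00
Pasta (2 lb) €3.02: unprepared food → 7% → €0.21
Subtotal = €1490.71; tax = €53.95; total due = €1544.66

€1544.66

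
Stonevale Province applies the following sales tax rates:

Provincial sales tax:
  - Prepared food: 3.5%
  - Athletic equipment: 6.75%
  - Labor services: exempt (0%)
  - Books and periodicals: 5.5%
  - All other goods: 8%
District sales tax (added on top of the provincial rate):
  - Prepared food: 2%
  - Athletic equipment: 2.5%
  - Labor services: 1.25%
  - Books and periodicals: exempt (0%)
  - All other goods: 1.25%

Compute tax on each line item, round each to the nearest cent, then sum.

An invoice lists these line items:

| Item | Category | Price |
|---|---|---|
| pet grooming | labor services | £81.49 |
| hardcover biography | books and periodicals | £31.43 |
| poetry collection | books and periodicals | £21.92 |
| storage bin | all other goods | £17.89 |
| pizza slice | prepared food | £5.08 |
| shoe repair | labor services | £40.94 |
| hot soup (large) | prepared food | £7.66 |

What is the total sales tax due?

Pet grooming £81.49: labor services → 0% + 1.25% district = 1.25% → £1.02
Hardcover biography £31.43: books and periodicals → 5.5% + 0% district = 5.5% → £1.73
Poetry collection £21.92: books and periodicals → 5.5% + 0% district = 5.5% → £1.21
Storage bin £17.89: all other goods → 8% + 1.25% district = 9.25% → £1.65
Pizza slice £5.08: prepared food → 3.5% + 2% district = 5.5% → £0.28
Shoe repair £40.94: labor services → 0% + 1.25% district = 1.25% → £0.51
Hot soup (large) £7.66: prepared food → 3.5% + 2% district = 5.5% → £0.42
Total tax = £1.02 + £1.73 + £1.21 + £1.65 + £0.28 + £0.51 + £0.42 = £6.82

£6.82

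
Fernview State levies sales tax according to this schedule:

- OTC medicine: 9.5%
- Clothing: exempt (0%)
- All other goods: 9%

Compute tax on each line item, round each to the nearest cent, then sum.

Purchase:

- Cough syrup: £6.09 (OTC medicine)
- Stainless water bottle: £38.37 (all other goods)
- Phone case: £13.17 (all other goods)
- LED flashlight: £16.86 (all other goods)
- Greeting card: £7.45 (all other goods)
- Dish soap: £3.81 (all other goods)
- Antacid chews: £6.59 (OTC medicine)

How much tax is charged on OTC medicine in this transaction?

Cough syrup £6.09: OTC medicine → 9.5% → £0.58
Antacid chews £6.59: OTC medicine → 9.5% → £0.63
Tax on OTC medicine = £0.58 + £0.63 = £1.21

£1.21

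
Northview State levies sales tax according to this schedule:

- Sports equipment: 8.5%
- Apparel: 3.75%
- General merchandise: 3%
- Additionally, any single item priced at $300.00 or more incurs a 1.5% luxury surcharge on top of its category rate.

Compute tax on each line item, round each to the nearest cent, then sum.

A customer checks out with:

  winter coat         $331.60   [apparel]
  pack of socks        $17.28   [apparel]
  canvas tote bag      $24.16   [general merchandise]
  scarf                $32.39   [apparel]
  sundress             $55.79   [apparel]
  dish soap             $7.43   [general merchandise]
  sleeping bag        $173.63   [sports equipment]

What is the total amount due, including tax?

Winter coat $331.60: apparel → 3.75% + 1.5% surcharge = 5.25% → $17.41
Pack of socks $17.28: apparel → 3.75% → $0.65
Canvas tote bag $24.16: general merchandise → 3% → $0.72
Scarf $32.39: apparel → 3.75% → $1.21
Sundress $55.79: apparel → 3.75% → $2.09
Dish soap $7.43: general merchandise → 3% → $0.22
Sleeping bag $173.63: sports equipment → 8.5% → $14.76
Subtotal = $642.28; tax = $37.06; total due = $679.34

$679.34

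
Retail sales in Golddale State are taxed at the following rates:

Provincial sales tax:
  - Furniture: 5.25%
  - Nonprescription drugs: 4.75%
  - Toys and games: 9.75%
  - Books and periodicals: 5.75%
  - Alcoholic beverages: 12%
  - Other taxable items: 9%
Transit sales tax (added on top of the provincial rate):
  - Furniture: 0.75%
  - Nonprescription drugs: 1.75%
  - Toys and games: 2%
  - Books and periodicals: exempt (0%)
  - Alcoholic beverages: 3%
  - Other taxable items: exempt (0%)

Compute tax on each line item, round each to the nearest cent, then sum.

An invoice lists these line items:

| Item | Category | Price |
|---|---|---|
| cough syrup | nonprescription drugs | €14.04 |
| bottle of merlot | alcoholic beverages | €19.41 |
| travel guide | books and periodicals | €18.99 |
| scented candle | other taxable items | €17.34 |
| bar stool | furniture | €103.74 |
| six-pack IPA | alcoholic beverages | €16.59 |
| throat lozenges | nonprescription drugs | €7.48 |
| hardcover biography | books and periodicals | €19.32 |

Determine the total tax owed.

Cough syrup €14.04: nonprescription drugs → 4.75% + 1.75% transit = 6.5% → €0.91
Bottle of merlot €19.41: alcoholic beverages → 12% + 3% transit = 15% → €2.91
Travel guide €18.99: books and periodicals → 5.75% + 0% transit = 5.75% → €1.09
Scented candle €17.34: other taxable items → 9% + 0% transit = 9% → €1.56
Bar stool €103.74: furniture → 5.25% + 0.75% transit = 6% → €6.22
Six-pack IPA €16.59: alcoholic beverages → 12% + 3% transit = 15% → €2.49
Throat lozenges €7.48: nonprescription drugs → 4.75% + 1.75% transit = 6.5% → €0.49
Hardcover biography €19.32: books and periodicals → 5.75% + 0% transit = 5.75% → €1.11
Total tax = €0.91 + €2.91 + €1.09 + €1.56 + €6.22 + €2.49 + €0.49 + €1.11 = €16.78

€16.78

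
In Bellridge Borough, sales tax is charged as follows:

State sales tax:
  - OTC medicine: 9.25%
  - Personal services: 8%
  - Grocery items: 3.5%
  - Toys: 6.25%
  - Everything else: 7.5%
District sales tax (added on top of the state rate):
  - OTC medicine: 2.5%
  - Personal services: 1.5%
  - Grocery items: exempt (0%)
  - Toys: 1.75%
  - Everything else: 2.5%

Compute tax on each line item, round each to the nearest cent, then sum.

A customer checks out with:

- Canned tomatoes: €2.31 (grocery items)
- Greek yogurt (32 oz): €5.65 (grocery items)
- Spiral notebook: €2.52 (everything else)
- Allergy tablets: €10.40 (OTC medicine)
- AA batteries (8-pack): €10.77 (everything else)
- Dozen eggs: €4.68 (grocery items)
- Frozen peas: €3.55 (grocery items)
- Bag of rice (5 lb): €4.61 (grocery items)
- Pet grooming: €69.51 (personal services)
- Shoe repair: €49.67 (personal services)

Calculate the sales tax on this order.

€14.59

Canned tomatoes €2.31: grocery items → 3.5% + 0% district = 3.5% → €0.08
Greek yogurt (32 oz) €5.65: grocery items → 3.5% + 0% district = 3.5% → €0.20
Spiral notebook €2.52: everything else → 7.5% + 2.5% district = 10% → €0.25
Allergy tablets €10.40: OTC medicine → 9.25% + 2.5% district = 11.75% → €1.22
AA batteries (8-pack) €10.77: everything else → 7.5% + 2.5% district = 10% → €1.08
Dozen eggs €4.68: grocery items → 3.5% + 0% district = 3.5% → €0.16
Frozen peas €3.55: grocery items → 3.5% + 0% district = 3.5% → €0.12
Bag of rice (5 lb) €4.61: grocery items → 3.5% + 0% district = 3.5% → €0.16
Pet grooming €69.51: personal services → 8% + 1.5% district = 9.5% → €6.60
Shoe repair €49.67: personal services → 8% + 1.5% district = 9.5% → €4.72
Total tax = €0.08 + €0.20 + €0.25 + €1.22 + €1.08 + €0.16 + €0.12 + €0.16 + €6.60 + €4.72 = €14.59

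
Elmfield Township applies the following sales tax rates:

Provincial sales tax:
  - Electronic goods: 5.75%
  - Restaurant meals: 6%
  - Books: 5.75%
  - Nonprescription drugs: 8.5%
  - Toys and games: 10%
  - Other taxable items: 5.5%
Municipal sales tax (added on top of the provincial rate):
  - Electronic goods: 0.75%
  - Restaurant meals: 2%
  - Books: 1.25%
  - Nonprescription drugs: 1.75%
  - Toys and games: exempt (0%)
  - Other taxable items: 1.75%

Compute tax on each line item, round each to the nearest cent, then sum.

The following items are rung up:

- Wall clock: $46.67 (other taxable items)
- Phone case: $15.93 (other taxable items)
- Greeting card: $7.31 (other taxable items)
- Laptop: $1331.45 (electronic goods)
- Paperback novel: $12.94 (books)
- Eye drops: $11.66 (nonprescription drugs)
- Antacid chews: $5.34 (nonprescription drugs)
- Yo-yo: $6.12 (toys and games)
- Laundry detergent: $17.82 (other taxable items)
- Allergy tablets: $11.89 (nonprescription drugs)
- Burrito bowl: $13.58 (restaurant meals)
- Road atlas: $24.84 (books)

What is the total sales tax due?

Wall clock $46.67: other taxable items → 5.5% + 1.75% municipal = 7.25% → $3.38
Phone case $15.93: other taxable items → 5.5% + 1.75% municipal = 7.25% → $1.15
Greeting card $7.31: other taxable items → 5.5% + 1.75% municipal = 7.25% → $0.53
Laptop $1331.45: electronic goods → 5.75% + 0.75% municipal = 6.5% → $86.54
Paperback novel $12.94: books → 5.75% + 1.25% municipal = 7% → $0.91
Eye drops $11.66: nonprescription drugs → 8.5% + 1.75% municipal = 10.25% → $1.20
Antacid chews $5.34: nonprescription drugs → 8.5% + 1.75% municipal = 10.25% → $0.55
Yo-yo $6.12: toys and games → 10% + 0% municipal = 10% → $0.61
Laundry detergent $17.82: other taxable items → 5.5% + 1.75% municipal = 7.25% → $1.29
Allergy tablets $11.89: nonprescription drugs → 8.5% + 1.75% municipal = 10.25% → $1.22
Burrito bowl $13.58: restaurant meals → 6% + 2% municipal = 8% → $1.09
Road atlas $24.84: books → 5.75% + 1.25% municipal = 7% → $1.74
Total tax = $3.38 + $1.15 + $0.53 + $86.54 + $0.91 + $1.20 + $0.55 + $0.61 + $1.29 + $1.22 + $1.09 + $1.74 = $100.21

$100.21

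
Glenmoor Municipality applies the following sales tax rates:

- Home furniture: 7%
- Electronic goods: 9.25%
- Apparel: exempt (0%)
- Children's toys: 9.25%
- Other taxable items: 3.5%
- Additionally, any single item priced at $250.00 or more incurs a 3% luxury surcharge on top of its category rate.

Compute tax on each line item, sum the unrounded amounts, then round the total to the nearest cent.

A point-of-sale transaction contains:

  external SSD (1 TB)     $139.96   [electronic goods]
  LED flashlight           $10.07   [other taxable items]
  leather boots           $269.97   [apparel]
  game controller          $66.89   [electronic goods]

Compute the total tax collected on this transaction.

External SSD (1 TB) $139.96: electronic goods → 9.25% → $12.9463
LED flashlight $10.07: other taxable items → 3.5% → $0.35245
Leather boots $269.97: apparel → 0% + 3% surcharge = 3% → $8.0991
Game controller $66.89: electronic goods → 9.25% → $6.187325
Unrounded tax sum = $27.585175 → $27.59

$27.59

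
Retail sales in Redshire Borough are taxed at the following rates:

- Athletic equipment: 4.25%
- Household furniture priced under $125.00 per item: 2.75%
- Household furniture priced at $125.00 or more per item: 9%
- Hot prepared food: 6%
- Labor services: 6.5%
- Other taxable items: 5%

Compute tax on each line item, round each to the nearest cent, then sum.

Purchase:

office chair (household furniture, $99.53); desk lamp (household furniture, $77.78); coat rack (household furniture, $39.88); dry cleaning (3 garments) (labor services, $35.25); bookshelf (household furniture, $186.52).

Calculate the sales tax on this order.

Office chair $99.53: household furniture, under $125.00 → 2.75% → $2.74
Desk lamp $77.78: household furniture, under $125.00 → 2.75% → $2.14
Coat rack $39.88: household furniture, under $125.00 → 2.75% → $1.10
Dry cleaning (3 garments) $35.25: labor services → 6.5% → $2.29
Bookshelf $186.52: household furniture, $125.00 or more → 9% → $16.79
Total tax = $2.74 + $2.14 + $1.10 + $2.29 + $16.79 = $25.06

$25.06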